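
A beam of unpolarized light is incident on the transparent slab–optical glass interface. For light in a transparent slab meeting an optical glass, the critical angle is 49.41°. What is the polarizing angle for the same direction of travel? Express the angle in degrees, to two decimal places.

θ_B ≈ 37.21°

At the critical angle sin θ_c = n₂/n₁, giving n₂/n₁ = sin 49.41° = 0.7594.
Then tan θ_B = n₂/n₁ = 0.7594, so θ_B = arctan 0.7594 = 37.21°.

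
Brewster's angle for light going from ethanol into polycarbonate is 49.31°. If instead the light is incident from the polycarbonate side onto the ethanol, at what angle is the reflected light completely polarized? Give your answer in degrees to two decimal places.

tan θ_B' = n₁/n₂ = 1/tan θ_B, so θ_B' = 90° − θ_B.
θ_B' = 90° − 49.31° = 40.69°.

θ_B' ≈ 40.69°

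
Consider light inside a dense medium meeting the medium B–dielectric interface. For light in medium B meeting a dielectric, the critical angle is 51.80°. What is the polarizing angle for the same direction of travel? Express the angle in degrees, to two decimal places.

sin θ_c = n₂/n₁, so n₂/n₁ = sin 51.80° = 0.7859.
Brewster: tan θ_B = n₂/n₁ = 0.7859.
θ_B = arctan(0.7859) = 38.16°.

θ_B ≈ 38.16°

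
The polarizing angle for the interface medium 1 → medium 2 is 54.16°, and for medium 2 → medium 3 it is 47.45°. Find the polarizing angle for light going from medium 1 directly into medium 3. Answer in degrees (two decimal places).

Each Brewster angle gives a ratio: n₂/n₁ = tan 54.16° = 1.3845, n₃/n₂ = tan 47.45° = 1.0894.
So n₃/n₁ = (n₂/n₁)(n₃/n₂) = 1.3845 × 1.0894 = 1.5083.
θ_B(1→3) = arctan(1.5083) = 56.46°.

θ_B ≈ 56.46°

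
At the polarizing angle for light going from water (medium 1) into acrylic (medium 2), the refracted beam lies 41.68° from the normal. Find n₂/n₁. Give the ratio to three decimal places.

n₂/n₁ ≈ 1.123

At Brewster incidence θ_B = 90° − θ_t = 90° − 41.68° = 48.32°.
Then n₂/n₁ = tan θ_B = tan 48.32° = 1.123.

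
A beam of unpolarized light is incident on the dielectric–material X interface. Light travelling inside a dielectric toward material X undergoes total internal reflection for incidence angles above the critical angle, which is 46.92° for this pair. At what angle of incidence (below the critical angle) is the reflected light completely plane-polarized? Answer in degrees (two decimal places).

θ_B ≈ 36.14°

sin θ_c = n₂/n₁, so n₂/n₁ = sin 46.92° = 0.7304.
Brewster: tan θ_B = n₂/n₁ = 0.7304.
θ_B = arctan(0.7304) = 36.14°.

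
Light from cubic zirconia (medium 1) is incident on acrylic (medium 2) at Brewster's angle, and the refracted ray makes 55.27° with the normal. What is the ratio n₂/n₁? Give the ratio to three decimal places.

n₂/n₁ ≈ 0.693

θ_B + θ_t = 90°, so θ_B = 90° − 55.27° = 34.73°.
tan θ_B = n₂/n₁, so n₂/n₁ = tan 34.73° = 0.693.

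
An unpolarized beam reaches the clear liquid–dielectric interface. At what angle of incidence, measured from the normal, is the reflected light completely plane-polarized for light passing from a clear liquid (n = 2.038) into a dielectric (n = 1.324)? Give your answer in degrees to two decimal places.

θ_B ≈ 33.01°

Here n₂/n₁ = 1.324/2.038 = 0.6497, and Brewster's law gives tan θ_B = n₂/n₁.
θ_B = arctan(0.6497) = 33.01°.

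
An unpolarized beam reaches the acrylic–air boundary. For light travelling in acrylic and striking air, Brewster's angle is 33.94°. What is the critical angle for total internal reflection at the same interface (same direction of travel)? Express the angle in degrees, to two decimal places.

θ_c ≈ 42.30°

n₂/n₁ = tan 33.94° = 0.6730; the critical angle satisfies sin θ_c = n₂/n₁.
θ_c = arcsin(0.6730) = 42.30°.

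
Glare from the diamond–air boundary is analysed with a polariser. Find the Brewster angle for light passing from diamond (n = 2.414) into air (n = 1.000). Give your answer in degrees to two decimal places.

Brewster's condition: tan θ_B = n₂/n₁ = 1.000/2.414 = 0.4143.
θ_B = arctan(0.4143) = 22.50°.

θ_B ≈ 22.50°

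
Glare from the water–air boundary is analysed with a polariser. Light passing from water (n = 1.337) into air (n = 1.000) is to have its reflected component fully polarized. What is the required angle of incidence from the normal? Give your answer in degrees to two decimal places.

θ_B ≈ 36.79°

Brewster's condition: tan θ_B = n₂/n₁ = 1.000/1.337 = 0.7479.
θ_B = arctan(0.7479) = 36.79°.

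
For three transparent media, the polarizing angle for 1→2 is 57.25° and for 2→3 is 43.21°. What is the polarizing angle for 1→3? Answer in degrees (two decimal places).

θ_B ≈ 55.60°

Each Brewster angle gives a ratio: n₂/n₁ = tan 57.25° = 1.5547, n₃/n₂ = tan 43.21° = 0.9394.
Multiplying, n₃/n₁ = 1.5547 × 0.9394 = 1.4604, and θ_B(1→3) = arctan 1.4604 = 55.60°.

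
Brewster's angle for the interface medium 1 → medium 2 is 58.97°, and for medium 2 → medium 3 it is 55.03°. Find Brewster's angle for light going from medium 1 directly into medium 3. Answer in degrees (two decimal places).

tan θ_B(1→2) = n₂/n₁ = tan 58.97° = 1.6623.
tan θ_B(2→3) = n₃/n₂ = tan 55.03° = 1.4297.
So n₃/n₁ = (n₂/n₁)(n₃/n₂) = 1.6623 × 1.4297 = 2.3767.
θ_B(1→3) = arctan(2.3767) = 67.18°.

θ_B ≈ 67.18°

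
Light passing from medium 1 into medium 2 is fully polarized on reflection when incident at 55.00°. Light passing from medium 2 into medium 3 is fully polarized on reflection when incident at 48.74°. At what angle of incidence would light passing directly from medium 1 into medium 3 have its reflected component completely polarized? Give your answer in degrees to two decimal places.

θ_B ≈ 58.44°

tan θ_B(1→2) = n₂/n₁ = tan 55.00° = 1.4281.
tan θ_B(2→3) = n₃/n₂ = tan 48.74° = 1.1399.
Multiplying, n₃/n₁ = 1.4281 × 1.1399 = 1.6279, and θ_B(1→3) = arctan 1.6279 = 58.44°.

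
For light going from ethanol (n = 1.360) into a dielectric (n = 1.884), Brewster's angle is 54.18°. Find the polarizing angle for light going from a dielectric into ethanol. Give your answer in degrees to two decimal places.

Reversing the direction swaps n₁ and n₂, so tan θ_B' = 1/tan θ_B and θ_B' = 90° − θ_B.
Hence θ_B' = 90° − 54.18° = 35.82°.

θ_B' ≈ 35.82°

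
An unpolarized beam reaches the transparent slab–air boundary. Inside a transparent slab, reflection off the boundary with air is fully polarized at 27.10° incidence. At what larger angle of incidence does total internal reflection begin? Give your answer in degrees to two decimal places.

tan θ_B = n₂/n₁ = tan 27.10° = 0.5117.
Total internal reflection: sin θ_c = n₂/n₁ = 0.5117.
θ_c = arcsin(0.5117) = 30.78°.

θ_c ≈ 30.78°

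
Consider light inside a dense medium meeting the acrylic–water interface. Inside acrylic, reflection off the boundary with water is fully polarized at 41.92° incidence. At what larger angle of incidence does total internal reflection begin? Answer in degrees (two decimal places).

θ_c ≈ 63.88°

tan θ_B = n₂/n₁ = tan 41.92° = 0.8979.
Total internal reflection: sin θ_c = n₂/n₁ = 0.8979.
θ_c = arcsin(0.8979) = 63.88°.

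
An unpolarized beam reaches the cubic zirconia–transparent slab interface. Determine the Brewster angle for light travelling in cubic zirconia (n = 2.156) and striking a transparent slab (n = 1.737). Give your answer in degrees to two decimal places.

tan θ_B = n₂/n₁ = 1.737/2.156 = 0.8057. Taking the arctangent, θ_B = 38.86°.

θ_B ≈ 38.86°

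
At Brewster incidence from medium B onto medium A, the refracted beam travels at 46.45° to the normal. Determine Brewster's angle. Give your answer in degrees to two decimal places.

θ_B ≈ 43.55°

At Brewster's angle the reflected and refracted rays are perpendicular, so θ_B + θ_t = 90°.
θ_B = 90° − 46.45° = 43.55°.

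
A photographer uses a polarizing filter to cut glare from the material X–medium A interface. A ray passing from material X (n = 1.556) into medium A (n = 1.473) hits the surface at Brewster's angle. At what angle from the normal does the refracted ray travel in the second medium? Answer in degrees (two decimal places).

First find Brewster's angle: tan θ_B = 1.473/1.556 = 0.9467, giving θ_B = 43.43°.
Since θ_B + θ_t = 90° at Brewster incidence, θ_t = 90° − 43.43° = 46.57°.

θ_t ≈ 46.57°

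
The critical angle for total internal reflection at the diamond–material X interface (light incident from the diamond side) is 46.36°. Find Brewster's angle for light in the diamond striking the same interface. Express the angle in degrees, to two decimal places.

n₂/n₁ = sin θ_c = sin 46.36° = 0.7237.
tan θ_B equals the same ratio, so θ_B = arctan(0.7237) = 35.89°.

θ_B ≈ 35.89°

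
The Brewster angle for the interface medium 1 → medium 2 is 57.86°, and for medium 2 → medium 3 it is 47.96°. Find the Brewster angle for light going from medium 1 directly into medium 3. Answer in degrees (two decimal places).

Each Brewster angle gives a ratio: n₂/n₁ = tan 57.86° = 1.5917, n₃/n₂ = tan 47.96° = 1.1091.
So n₃/n₁ = (n₂/n₁)(n₃/n₂) = 1.5917 × 1.1091 = 1.7652.
θ_B(1→3) = arctan(1.7652) = 60.47°.

θ_B ≈ 60.47°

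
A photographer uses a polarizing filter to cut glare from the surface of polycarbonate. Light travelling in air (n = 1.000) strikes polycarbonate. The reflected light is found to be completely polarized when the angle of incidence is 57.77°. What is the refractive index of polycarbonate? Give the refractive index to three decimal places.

Brewster's law: tan θ_B = n₂/n₁ (light incident in air, refracted into polycarbonate).
n₂ = n₁ tan θ_B = 1.000 × tan 57.77° = 1.586.

n ≈ 1.586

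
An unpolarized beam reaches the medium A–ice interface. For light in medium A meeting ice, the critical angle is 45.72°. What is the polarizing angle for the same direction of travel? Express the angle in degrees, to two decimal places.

θ_B ≈ 35.60°

sin θ_c = n₂/n₁, so n₂/n₁ = sin 45.72° = 0.7159.
Brewster: tan θ_B = n₂/n₁ = 0.7159.
θ_B = arctan(0.7159) = 35.60°.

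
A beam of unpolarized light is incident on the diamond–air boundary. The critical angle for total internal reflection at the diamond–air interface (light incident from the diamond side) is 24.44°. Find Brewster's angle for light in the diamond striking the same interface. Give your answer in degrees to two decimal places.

θ_B ≈ 22.48°

At the critical angle sin θ_c = n₂/n₁, giving n₂/n₁ = sin 24.44° = 0.4137.
Then tan θ_B = n₂/n₁ = 0.4137, so θ_B = arctan 0.4137 = 22.48°.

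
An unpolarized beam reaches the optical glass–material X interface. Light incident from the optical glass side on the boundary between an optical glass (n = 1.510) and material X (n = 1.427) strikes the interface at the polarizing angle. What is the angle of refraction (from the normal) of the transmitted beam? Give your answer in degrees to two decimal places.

θ_t ≈ 46.62°

θ_B = arctan(n₂/n₁) = arctan(1.427/1.510) = 43.38°.
At Brewster's angle the reflected and refracted rays are perpendicular, so θ_t = 90° − θ_B = 90° − 43.38° = 46.62°.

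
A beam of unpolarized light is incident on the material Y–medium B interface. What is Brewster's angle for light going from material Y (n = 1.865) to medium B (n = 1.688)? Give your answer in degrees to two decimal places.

Brewster's condition: tan θ_B = n₂/n₁ = 1.688/1.865 = 0.9051. Taking the arctangent, θ_B = 42.15°.

θ_B ≈ 42.15°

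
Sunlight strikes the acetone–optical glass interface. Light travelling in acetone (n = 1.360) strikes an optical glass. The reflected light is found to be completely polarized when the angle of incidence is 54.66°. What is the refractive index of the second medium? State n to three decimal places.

Brewster's law: tan θ_B = n₂/n₁ (light incident in acetone, refracted into an optical glass).
n₂ = n₁ tan θ_B = 1.360 × tan 54.66° = 1.918.

n ≈ 1.918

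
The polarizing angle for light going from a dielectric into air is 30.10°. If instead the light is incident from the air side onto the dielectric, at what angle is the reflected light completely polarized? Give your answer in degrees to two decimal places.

tan θ_B' = n₁/n₂ = 1/tan θ_B, so θ_B' = 90° − θ_B.
θ_B' = 90° − 30.10° = 59.90°.

θ_B' ≈ 59.90°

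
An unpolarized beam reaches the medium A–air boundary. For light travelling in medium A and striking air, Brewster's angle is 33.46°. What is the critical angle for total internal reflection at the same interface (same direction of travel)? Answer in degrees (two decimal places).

θ_c ≈ 41.37°

n₂/n₁ = tan 33.46° = 0.6609; the critical angle satisfies sin θ_c = n₂/n₁.
θ_c = arcsin(0.6609) = 41.37°.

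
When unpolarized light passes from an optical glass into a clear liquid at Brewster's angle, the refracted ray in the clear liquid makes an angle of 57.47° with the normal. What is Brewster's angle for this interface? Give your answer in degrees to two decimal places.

θ_B ≈ 32.53°

Brewster's condition makes the reflected and refracted beams perpendicular: θ_B + θ_t = 90°.
So θ_B = 90° − θ_t = 90° − 57.47° = 32.53°.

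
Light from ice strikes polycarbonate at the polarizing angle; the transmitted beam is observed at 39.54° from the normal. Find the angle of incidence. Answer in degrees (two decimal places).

θ_B ≈ 50.46°

At Brewster's angle the reflected and refracted rays are perpendicular, so θ_B + θ_t = 90°.
So θ_B = 90° − θ_t = 90° − 39.54° = 50.46°.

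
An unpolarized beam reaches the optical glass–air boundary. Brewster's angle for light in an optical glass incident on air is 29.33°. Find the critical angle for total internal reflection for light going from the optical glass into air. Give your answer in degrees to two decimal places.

n₂/n₁ = tan 29.33° = 0.5619; the critical angle satisfies sin θ_c = n₂/n₁.
θ_c = arcsin(0.5619) = 34.18°.

θ_c ≈ 34.18°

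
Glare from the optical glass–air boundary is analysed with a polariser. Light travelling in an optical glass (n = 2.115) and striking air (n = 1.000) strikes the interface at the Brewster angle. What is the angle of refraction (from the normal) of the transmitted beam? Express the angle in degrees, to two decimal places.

θ_B = arctan(n₂/n₁) = arctan(1.000/2.115) = 25.31°.
The refracted ray is perpendicular to the reflected ray, so θ_t = 90° − θ_B = 64.69°.

θ_t ≈ 64.69°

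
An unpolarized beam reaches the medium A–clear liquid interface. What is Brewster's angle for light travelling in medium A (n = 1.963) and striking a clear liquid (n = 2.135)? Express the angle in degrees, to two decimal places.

At Brewster's angle the reflected and refracted rays are perpendicular, which with Snell's law gives tan θ_B = n₂/n₁.
tan θ_B = n₂/n₁ = 2.135/1.963 = 1.0876.
θ_B = arctan(1.0876) = 47.40°.

θ_B ≈ 47.40°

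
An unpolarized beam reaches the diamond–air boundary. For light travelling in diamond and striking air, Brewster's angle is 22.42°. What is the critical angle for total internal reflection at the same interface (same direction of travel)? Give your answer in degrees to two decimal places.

θ_c ≈ 24.37°

From Brewster, n₂/n₁ = tan θ_B = tan 22.42° = 0.4126.
Then sin θ_c = n₂/n₁ = 0.4126, so θ_c = arcsin 0.4126 = 24.37°.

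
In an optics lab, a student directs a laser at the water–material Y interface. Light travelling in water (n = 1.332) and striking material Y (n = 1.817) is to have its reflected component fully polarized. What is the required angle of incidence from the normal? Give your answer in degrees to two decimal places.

At Brewster's angle the reflected and refracted rays are perpendicular, which with Snell's law gives tan θ_B = n₂/n₁.
tan θ_B = n₂/n₁ = 1.817/1.332 = 1.3641.
θ_B = arctan(1.3641) = 53.76°.

θ_B ≈ 53.76°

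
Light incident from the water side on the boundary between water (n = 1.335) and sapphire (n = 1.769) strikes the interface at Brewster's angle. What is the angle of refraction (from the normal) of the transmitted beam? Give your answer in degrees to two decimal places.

θ_t ≈ 37.04°

tan θ_B = n₂/n₁ = 1.769/1.335 = 1.3251, so θ_B = 52.96°.
The refracted ray is perpendicular to the reflected ray, so θ_t = 90° − θ_B = 37.04°.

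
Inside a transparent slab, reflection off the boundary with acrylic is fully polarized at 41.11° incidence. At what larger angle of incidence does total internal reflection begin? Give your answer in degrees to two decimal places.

θ_c ≈ 60.77°

From Brewster, n₂/n₁ = tan θ_B = tan 41.11° = 0.8727.
Then sin θ_c = n₂/n₁ = 0.8727, so θ_c = arcsin 0.8727 = 60.77°.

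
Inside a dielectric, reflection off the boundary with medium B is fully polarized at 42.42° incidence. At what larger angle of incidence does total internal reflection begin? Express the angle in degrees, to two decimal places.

n₂/n₁ = tan 42.42° = 0.9138; the critical angle satisfies sin θ_c = n₂/n₁.
θ_c = arcsin(0.9138) = 66.03°.

θ_c ≈ 66.03°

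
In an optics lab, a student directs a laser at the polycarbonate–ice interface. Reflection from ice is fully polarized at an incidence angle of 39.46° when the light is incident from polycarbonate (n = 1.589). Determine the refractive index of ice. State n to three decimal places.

n ≈ 1.308

Brewster's law: tan θ_B = n₂/n₁ (light incident in polycarbonate, refracted into ice).
n₂ = n₁ tan θ_B = 1.589 × tan 39.46° = 1.308.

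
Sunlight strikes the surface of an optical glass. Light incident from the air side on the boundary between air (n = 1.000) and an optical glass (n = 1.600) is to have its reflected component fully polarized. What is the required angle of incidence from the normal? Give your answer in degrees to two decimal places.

θ_B ≈ 57.99°

At Brewster's angle the reflected and refracted rays are perpendicular, which with Snell's law gives tan θ_B = n₂/n₁.
Brewster's condition: tan θ_B = n₂/n₁ = 1.600/1.000 = 1.6000. Taking the arctangent, θ_B = 57.99°.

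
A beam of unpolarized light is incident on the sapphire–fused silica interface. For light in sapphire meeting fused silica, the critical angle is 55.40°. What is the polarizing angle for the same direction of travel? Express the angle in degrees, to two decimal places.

θ_B ≈ 39.46°

At the critical angle sin θ_c = n₂/n₁, giving n₂/n₁ = sin 55.40° = 0.8231.
Then tan θ_B = n₂/n₁ = 0.8231, so θ_B = arctan 0.8231 = 39.46°.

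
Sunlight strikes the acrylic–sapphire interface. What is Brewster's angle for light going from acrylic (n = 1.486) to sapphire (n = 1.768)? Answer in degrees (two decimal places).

θ_B ≈ 49.95°

Brewster's condition: tan θ_B = n₂/n₁ = 1.768/1.486 = 1.1898.
θ_B = arctan(1.1898) = 49.95°.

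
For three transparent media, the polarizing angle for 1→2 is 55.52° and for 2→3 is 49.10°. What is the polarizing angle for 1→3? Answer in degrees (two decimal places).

n₂/n₁ = tan 55.52° = 1.4561 and n₃/n₂ = tan 49.10° = 1.1544.
Multiplying, n₃/n₁ = 1.4561 × 1.1544 = 1.6810, and θ_B(1→3) = arctan 1.6810 = 59.25°.

θ_B ≈ 59.25°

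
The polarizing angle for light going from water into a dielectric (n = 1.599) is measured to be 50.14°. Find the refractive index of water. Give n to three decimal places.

n ≈ 1.335

Brewster's law: tan θ_B = n₂/n₁ (light incident in water, refracted into a dielectric).
n₁ = n₂ / tan θ_B = 1.599 / tan 50.14° = 1.335.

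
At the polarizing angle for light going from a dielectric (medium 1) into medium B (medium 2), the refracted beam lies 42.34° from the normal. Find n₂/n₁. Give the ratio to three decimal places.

At Brewster incidence θ_B = 90° − θ_t = 90° − 42.34° = 47.66°.
Then n₂/n₁ = tan θ_B = tan 47.66° = 1.097.

n₂/n₁ ≈ 1.097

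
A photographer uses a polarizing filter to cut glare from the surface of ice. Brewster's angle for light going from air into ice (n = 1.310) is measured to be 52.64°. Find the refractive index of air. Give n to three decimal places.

Full polarization of the reflected beam means tan θ_B = n₂/n₁, where n₁ is the incident medium (air).
n₁ = n₂ / tan θ_B = 1.310 / tan 52.64° = 1.000.

n ≈ 1.000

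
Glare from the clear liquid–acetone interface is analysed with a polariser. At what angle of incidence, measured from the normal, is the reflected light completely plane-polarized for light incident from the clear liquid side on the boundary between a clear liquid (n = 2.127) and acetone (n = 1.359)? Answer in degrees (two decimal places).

θ_B ≈ 32.58°

The reflected p-component vanishes when tan θ_B = n₂/n₁.
tan θ_B = n₂/n₁ = 1.359/2.127 = 0.6389.
So θ_B = arctan 0.6389 = 32.58°.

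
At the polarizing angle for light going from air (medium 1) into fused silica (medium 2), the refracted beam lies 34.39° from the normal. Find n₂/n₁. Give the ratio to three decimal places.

θ_B + θ_t = 90°, so θ_B = 90° − 34.39° = 55.61°.
Then n₂/n₁ = tan θ_B = tan 55.61° = 1.461.

n₂/n₁ ≈ 1.461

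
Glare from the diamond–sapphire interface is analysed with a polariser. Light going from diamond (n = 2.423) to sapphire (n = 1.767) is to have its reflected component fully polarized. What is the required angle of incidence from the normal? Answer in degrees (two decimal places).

θ_B ≈ 36.10°

Here n₂/n₁ = 1.767/2.423 = 0.7293, and Brewster's law gives tan θ_B = n₂/n₁.
θ_B = arctan(0.7293) = 36.10°.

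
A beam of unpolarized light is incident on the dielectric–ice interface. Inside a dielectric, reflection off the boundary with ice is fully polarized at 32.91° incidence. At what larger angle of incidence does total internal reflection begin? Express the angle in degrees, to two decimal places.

From Brewster, n₂/n₁ = tan θ_B = tan 32.91° = 0.6472.
Then sin θ_c = n₂/n₁ = 0.6472, so θ_c = arcsin 0.6472 = 40.33°.

θ_c ≈ 40.33°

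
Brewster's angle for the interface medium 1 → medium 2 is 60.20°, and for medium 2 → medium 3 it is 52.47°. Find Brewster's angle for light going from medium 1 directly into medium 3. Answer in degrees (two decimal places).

θ_B ≈ 66.25°

n₂/n₁ = tan 60.20° = 1.7461 and n₃/n₂ = tan 52.47° = 1.3018.
n₃/n₁ = 2.2731. Then tan θ_B(1→3) = n₃/n₁, so θ_B(1→3) = arctan(2.2731) = 66.25°.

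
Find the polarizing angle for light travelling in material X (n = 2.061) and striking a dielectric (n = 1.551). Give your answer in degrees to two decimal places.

θ_B ≈ 36.96°

Brewster's condition: tan θ_B = n₂/n₁ = 1.551/2.061 = 0.7525.
So θ_B = arctan 0.7525 = 36.96°.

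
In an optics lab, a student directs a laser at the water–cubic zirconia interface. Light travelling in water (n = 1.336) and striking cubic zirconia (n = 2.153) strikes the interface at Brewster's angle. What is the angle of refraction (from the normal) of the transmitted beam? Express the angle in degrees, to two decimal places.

tan θ_B = n₂/n₁ = 2.153/1.336 = 1.6115, so θ_B = 58.18°.
The refracted ray is perpendicular to the reflected ray, so θ_t = 90° − θ_B = 31.82°.

θ_t ≈ 31.82°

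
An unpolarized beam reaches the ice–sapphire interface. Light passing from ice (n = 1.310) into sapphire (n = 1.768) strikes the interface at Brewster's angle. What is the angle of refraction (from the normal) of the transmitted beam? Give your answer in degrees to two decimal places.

θ_B = arctan(n₂/n₁) = arctan(1.768/1.310) = 53.46°.
At Brewster's angle the reflected and refracted rays are perpendicular, so θ_t = 90° − θ_B = 90° − 53.46° = 36.54°.

θ_t ≈ 36.54°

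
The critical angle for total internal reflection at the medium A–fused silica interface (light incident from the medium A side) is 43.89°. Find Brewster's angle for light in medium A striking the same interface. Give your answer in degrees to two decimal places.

sin θ_c = n₂/n₁, so n₂/n₁ = sin 43.89° = 0.6933.
Brewster: tan θ_B = n₂/n₁ = 0.6933.
θ_B = arctan(0.6933) = 34.73°.

θ_B ≈ 34.73°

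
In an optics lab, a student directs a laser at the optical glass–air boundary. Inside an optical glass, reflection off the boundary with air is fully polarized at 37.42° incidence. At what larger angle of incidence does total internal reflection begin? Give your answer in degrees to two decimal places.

From Brewster, n₂/n₁ = tan θ_B = tan 37.42° = 0.7651.
Then sin θ_c = n₂/n₁ = 0.7651, so θ_c = arcsin 0.7651 = 49.92°.

θ_c ≈ 49.92°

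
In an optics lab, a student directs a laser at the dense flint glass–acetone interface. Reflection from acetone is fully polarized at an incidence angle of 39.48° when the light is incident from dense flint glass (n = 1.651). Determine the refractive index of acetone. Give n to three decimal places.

Full polarization of the reflected beam means tan θ_B = n₂/n₁, where n₁ is the incident medium (dense flint glass).
n₂ = n₁ tan θ_B = 1.651 × tan 39.48° = 1.360.

n ≈ 1.360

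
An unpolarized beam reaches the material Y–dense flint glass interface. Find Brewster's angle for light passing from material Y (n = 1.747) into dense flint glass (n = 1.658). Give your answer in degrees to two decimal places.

θ_B ≈ 43.50°

Brewster's condition: tan θ_B = n₂/n₁ = 1.658/1.747 = 0.9491. Taking the arctangent, θ_B = 43.50°.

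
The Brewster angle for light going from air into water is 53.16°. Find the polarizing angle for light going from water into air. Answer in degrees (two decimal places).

θ_B' ≈ 36.84°

tan θ_B' = n₁/n₂ = 1/tan θ_B, so θ_B' = 90° − θ_B.
θ_B' = 90° − 53.16° = 36.84°.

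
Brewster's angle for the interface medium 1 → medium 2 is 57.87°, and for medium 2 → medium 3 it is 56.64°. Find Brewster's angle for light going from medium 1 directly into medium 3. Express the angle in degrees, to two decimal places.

θ_B ≈ 67.54°

Each Brewster angle gives a ratio: n₂/n₁ = tan 57.87° = 1.5923, n₃/n₂ = tan 56.64° = 1.5189.
n₃/n₁ = 2.4185. Then tan θ_B(1→3) = n₃/n₁, so θ_B(1→3) = arctan(2.4185) = 67.54°.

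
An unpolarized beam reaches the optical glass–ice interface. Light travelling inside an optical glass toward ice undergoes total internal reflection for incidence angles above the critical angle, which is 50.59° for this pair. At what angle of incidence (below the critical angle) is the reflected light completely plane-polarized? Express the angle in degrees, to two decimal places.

sin θ_c = n₂/n₁, so n₂/n₁ = sin 50.59° = 0.7726.
Brewster: tan θ_B = n₂/n₁ = 0.7726.
θ_B = arctan(0.7726) = 37.69°.

θ_B ≈ 37.69°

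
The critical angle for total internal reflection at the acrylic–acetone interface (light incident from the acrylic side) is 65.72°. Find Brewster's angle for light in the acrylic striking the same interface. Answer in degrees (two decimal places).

n₂/n₁ = sin θ_c = sin 65.72° = 0.9115.
tan θ_B equals the same ratio, so θ_B = arctan(0.9115) = 42.35°.

θ_B ≈ 42.35°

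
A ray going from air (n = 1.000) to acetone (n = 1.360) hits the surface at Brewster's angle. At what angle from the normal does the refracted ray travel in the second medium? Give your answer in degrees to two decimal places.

θ_t ≈ 36.33°

tan θ_B = n₂/n₁ = 1.360/1.000 = 1.3600, so θ_B = 53.67°.
The refracted ray is perpendicular to the reflected ray, so θ_t = 90° − θ_B = 36.33°.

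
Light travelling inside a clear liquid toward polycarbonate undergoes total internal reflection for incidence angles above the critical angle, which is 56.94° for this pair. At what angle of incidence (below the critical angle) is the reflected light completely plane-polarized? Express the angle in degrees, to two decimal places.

n₂/n₁ = sin θ_c = sin 56.94° = 0.8381.
tan θ_B equals the same ratio, so θ_B = arctan(0.8381) = 39.97°.

θ_B ≈ 39.97°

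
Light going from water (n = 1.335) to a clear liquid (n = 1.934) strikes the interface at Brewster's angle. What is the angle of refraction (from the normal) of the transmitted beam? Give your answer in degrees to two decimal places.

θ_t ≈ 34.62°

tan θ_B = n₂/n₁ = 1.934/1.335 = 1.4487, so θ_B = 55.38°.
At Brewster's angle the reflected and refracted rays are perpendicular, so θ_t = 90° − θ_B = 90° − 55.38° = 34.62°.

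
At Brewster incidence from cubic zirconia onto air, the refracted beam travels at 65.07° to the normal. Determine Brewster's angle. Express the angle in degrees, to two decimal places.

Brewster's condition makes the reflected and refracted beams perpendicular: θ_B + θ_t = 90°.
θ_B = 90° − 65.07° = 24.93°.

θ_B ≈ 24.93°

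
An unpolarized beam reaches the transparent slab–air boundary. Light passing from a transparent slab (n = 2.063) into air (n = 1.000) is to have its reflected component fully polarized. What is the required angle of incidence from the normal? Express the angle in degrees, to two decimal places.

tan θ_B = n₂/n₁ = 1.000/2.063 = 0.4847. Taking the arctangent, θ_B = 25.86°.

θ_B ≈ 25.86°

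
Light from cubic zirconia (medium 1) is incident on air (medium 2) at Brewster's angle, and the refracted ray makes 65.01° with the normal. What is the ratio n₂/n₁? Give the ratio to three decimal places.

n₂/n₁ ≈ 0.466

At Brewster incidence θ_B = 90° − θ_t = 90° − 65.01° = 24.99°.
tan θ_B = n₂/n₁, so n₂/n₁ = tan 24.99° = 0.466.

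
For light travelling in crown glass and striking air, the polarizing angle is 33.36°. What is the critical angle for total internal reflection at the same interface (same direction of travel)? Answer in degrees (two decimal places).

n₂/n₁ = tan 33.36° = 0.6584; the critical angle satisfies sin θ_c = n₂/n₁.
θ_c = arcsin(0.6584) = 41.18°.

θ_c ≈ 41.18°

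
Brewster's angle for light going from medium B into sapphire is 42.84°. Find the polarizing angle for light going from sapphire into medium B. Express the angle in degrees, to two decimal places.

θ_B' ≈ 47.16°

Reversing the direction swaps n₁ and n₂, so tan θ_B' = 1/tan θ_B and θ_B' = 90° − θ_B.
Hence θ_B' = 90° − 42.84° = 47.16°.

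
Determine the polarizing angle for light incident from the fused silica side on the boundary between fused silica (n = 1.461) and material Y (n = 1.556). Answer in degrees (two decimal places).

At Brewster's angle the reflected and refracted rays are perpendicular, which with Snell's law gives tan θ_B = n₂/n₁.
Brewster's condition: tan θ_B = n₂/n₁ = 1.556/1.461 = 1.0650. Taking the arctangent, θ_B = 46.80°.

θ_B ≈ 46.80°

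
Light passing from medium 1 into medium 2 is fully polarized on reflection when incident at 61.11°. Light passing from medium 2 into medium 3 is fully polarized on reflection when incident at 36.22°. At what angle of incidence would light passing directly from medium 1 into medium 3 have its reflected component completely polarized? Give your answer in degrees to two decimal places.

tan θ_B(1→2) = n₂/n₁ = tan 61.11° = 1.8122.
tan θ_B(2→3) = n₃/n₂ = tan 36.22° = 0.7324.
n₃/n₁ = 1.3273. Then tan θ_B(1→3) = n₃/n₁, so θ_B(1→3) = arctan(1.3273) = 53.01°.

θ_B ≈ 53.01°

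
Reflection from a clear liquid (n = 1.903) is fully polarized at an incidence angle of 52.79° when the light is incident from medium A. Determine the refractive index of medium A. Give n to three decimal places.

Full polarization of the reflected beam means tan θ_B = n₂/n₁, where n₁ is the incident medium (medium A).
n₁ = n₂ / tan θ_B = 1.903 / tan 52.79° = 1.445.

n ≈ 1.445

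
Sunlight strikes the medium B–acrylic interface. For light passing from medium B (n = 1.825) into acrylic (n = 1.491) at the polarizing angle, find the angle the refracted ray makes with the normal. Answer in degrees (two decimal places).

θ_t ≈ 50.75°

θ_B = arctan(n₂/n₁) = arctan(1.491/1.825) = 39.25°.
At Brewster's angle the reflected and refracted rays are perpendicular, so θ_t = 90° − θ_B = 90° − 39.25° = 50.75°.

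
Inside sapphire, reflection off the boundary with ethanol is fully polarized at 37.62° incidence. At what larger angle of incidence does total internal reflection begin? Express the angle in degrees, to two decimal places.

n₂/n₁ = tan 37.62° = 0.7707; the critical angle satisfies sin θ_c = n₂/n₁.
θ_c = arcsin(0.7707) = 50.41°.

θ_c ≈ 50.41°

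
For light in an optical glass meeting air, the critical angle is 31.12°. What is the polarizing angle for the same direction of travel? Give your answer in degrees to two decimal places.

n₂/n₁ = sin θ_c = sin 31.12° = 0.5168.
tan θ_B equals the same ratio, so θ_B = arctan(0.5168) = 27.33°.

θ_B ≈ 27.33°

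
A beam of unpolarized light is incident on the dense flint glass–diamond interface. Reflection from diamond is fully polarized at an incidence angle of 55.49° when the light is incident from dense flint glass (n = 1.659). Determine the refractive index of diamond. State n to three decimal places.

n ≈ 2.413

Brewster's law: tan θ_B = n₂/n₁ (light incident in dense flint glass, refracted into diamond).
n₂ = n₁ tan θ_B = 1.659 × tan 55.49° = 2.413.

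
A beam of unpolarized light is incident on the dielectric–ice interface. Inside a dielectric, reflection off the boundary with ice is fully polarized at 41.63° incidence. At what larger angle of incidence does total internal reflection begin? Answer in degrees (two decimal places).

θ_c ≈ 62.72°

tan θ_B = n₂/n₁ = tan 41.63° = 0.8888.
Total internal reflection: sin θ_c = n₂/n₁ = 0.8888.
θ_c = arcsin(0.8888) = 62.72°.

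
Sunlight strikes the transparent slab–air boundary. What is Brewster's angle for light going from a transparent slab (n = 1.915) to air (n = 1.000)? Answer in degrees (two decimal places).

Brewster's condition: tan θ_B = n₂/n₁ = 1.000/1.915 = 0.5222.
θ_B = arctan(0.5222) = 27.57°.

θ_B ≈ 27.57°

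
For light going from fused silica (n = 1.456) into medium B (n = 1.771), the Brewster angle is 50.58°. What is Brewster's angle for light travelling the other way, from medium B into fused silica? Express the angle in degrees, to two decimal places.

The two Brewster angles are complementary: θ_B' = 90° − θ_B = 90° − 50.58° = 39.42°.

θ_B' ≈ 39.42°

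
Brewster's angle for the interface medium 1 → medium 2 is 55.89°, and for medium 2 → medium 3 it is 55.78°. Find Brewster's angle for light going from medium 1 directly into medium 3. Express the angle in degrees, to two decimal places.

n₂/n₁ = tan 55.89° = 1.4764 and n₃/n₂ = tan 55.78° = 1.4704.
Multiplying, n₃/n₁ = 1.4764 × 1.4704 = 2.1709, and θ_B(1→3) = arctan 2.1709 = 65.27°.

θ_B ≈ 65.27°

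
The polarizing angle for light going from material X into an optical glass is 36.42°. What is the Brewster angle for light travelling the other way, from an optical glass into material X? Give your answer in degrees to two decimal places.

Reversing the direction swaps n₁ and n₂, so tan θ_B' = 1/tan θ_B and θ_B' = 90° − θ_B.
Hence θ_B' = 90° − 36.42° = 53.58°.

θ_B' ≈ 53.58°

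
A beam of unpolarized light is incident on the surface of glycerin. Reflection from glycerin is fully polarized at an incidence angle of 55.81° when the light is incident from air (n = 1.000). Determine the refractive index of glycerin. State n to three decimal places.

At Brewster's angle, tan θ_B = n₂/n₁ with n₁ on the incident side (air) and n₂ on the transmitted side (glycerin).
n₂ = n₁ tan θ_B = 1.000 × tan 55.81° = 1.472.

n ≈ 1.472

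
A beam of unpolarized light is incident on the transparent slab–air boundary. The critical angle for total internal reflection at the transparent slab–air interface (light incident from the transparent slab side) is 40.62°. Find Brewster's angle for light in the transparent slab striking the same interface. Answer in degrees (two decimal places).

θ_B ≈ 33.07°

sin θ_c = n₂/n₁, so n₂/n₁ = sin 40.62° = 0.6510.
Brewster: tan θ_B = n₂/n₁ = 0.6510.
θ_B = arctan(0.6510) = 33.07°.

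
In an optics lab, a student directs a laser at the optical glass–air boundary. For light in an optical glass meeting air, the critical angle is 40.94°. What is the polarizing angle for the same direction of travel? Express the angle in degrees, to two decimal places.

θ_B ≈ 33.24°

At the critical angle sin θ_c = n₂/n₁, giving n₂/n₁ = sin 40.94° = 0.6553.
Then tan θ_B = n₂/n₁ = 0.6553, so θ_B = arctan 0.6553 = 33.24°.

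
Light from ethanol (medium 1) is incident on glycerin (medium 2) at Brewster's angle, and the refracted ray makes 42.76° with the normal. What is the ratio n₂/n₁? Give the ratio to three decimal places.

θ_B + θ_t = 90°, so θ_B = 90° − 42.76° = 47.24°.
tan θ_B = n₂/n₁, so n₂/n₁ = tan 47.24° = 1.081.

n₂/n₁ ≈ 1.081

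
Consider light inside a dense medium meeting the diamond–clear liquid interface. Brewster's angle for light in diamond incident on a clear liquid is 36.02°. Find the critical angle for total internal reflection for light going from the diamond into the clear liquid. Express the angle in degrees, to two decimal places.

From Brewster, n₂/n₁ = tan θ_B = tan 36.02° = 0.7271.
Then sin θ_c = n₂/n₁ = 0.7271, so θ_c = arcsin 0.7271 = 46.64°.

θ_c ≈ 46.64°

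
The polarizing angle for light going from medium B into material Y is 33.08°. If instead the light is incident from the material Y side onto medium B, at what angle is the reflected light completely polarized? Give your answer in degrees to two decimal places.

The two Brewster angles are complementary: θ_B' = 90° − θ_B = 90° − 33.08° = 56.92°.

θ_B' ≈ 56.92°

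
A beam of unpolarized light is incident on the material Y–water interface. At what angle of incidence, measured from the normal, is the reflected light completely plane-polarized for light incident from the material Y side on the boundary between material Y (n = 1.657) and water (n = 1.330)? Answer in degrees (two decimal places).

θ_B ≈ 38.75°

At Brewster's angle the reflected and refracted rays are perpendicular, which with Snell's law gives tan θ_B = n₂/n₁.
Brewster's condition: tan θ_B = n₂/n₁ = 1.330/1.657 = 0.8027.
θ_B = arctan(0.8027) = 38.75°.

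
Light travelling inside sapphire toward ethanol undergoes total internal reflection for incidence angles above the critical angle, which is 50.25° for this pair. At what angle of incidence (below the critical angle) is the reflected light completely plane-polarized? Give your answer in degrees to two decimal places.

θ_B ≈ 37.55°

n₂/n₁ = sin θ_c = sin 50.25° = 0.7688.
tan θ_B equals the same ratio, so θ_B = arctan(0.7688) = 37.55°.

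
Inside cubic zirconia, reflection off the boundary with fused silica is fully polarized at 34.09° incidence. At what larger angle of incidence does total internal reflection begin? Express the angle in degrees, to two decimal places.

θ_c ≈ 42.59°

From Brewster, n₂/n₁ = tan θ_B = tan 34.09° = 0.6768.
Then sin θ_c = n₂/n₁ = 0.6768, so θ_c = arcsin 0.6768 = 42.59°.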